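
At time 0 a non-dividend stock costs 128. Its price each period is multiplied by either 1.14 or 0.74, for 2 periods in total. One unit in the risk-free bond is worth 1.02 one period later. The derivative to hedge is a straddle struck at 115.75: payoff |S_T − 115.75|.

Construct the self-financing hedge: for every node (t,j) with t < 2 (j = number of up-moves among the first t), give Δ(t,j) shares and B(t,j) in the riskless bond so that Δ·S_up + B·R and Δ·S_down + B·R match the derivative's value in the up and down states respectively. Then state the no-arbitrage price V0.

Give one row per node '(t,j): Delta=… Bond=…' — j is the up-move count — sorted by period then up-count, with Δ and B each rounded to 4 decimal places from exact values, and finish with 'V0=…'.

(0,0): Delta=0.3564 Bond=-14.7067
(1,0): Delta=-1.0000 Bond=113.4804
(1,1): Delta=0.7338 Bond=-70.0643
V0=30.9166

Since d<R<u, set p* = (R−d)/(u−d) = 0.7000; price each node as the discounted p*-expectation of its children.
Terminal values V(2,·): V(2,0)=45.6572, V(2,1)=7.7692, V(2,2)=50.5988
(1,0): S=94.7200. Δ = (V_up−V_dn)/(S_up−S_dn) = (7.7692−45.6572)/(107.9808−70.0928) = -1.0000. V = [p*·7.7692 + (1−p*)·45.6572]/1.02 = 18.7604. B = V − Δ·S = 113.4804.
(1,1): S=145.9200. Δ = (V_up−V_dn)/(S_up−S_dn) = (50.5988−7.7692)/(166.3488−107.9808) = 0.7338. V = [p*·50.5988 + (1−p*)·7.7692]/1.02 = 37.0097. B = V − Δ·S = -70.0643.
(0,0): S=128.0000. Δ = (V_up−V_dn)/(S_up−S_dn) = (37.0097−18.7604)/(145.9200−94.7200) = 0.3564. V = [p*·37.0097 + (1−p*)·18.7604]/1.02 = 30.9166. B = V − Δ·S = -14.7067.
Check: Δ(0,0)·S0 + B(0,0) = 30.9166 = V0.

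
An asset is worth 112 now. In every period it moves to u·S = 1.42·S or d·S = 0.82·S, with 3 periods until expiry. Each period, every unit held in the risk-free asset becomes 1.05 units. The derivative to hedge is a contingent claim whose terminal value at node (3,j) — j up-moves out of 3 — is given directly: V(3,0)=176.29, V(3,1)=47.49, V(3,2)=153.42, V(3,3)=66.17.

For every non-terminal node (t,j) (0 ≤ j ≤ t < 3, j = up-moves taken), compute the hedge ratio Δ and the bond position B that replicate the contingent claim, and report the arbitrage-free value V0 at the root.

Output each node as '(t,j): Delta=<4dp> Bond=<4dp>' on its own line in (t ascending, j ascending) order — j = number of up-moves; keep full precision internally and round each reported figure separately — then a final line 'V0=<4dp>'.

(0,0): Delta=-0.1582 Bond=110.6162
(1,0): Delta=-0.6709 Bond=163.2389
(1,1): Delta=0.3182 Bond=40.3903
(2,0): Delta=-2.8505 Bond=335.5397
(2,1): Delta=1.3538 Bond=-92.6486
(2,2): Delta=-0.6439 Bond=259.6778
V0=92.8999

No-arbitrage ⇒ martingale measure with p* = (R−d)/(u−d) = 0.3833.
Payoff layer (t=3): V(3,0)=176.2900, V(3,1)=47.4900, V(3,2)=153.4200, V(3,3)=66.1700
(2,0): S=75.3088. Δ = (V_up−V_dn)/(S_up−S_dn) = (47.4900−176.2900)/(106.9385−61.7532) = -2.8505. V = [p*·47.4900 + (1−p*)·176.2900]/1.05 = 120.8730. B = V − Δ·S = 335.5397.
(2,1): S=130.4128. Δ = (V_up−V_dn)/(S_up−S_dn) = (153.4200−47.4900)/(185.1862−106.9385) = 1.3538. V = [p*·153.4200 + (1−p*)·47.4900]/1.05 = 83.9014. B = V − Δ·S = -92.6486.
(2,2): S=225.8368. Δ = (V_up−V_dn)/(S_up−S_dn) = (66.1700−153.4200)/(320.6883−185.1862) = -0.6439. V = [p*·66.1700 + (1−p*)·153.4200]/1.05 = 114.2611. B = V − Δ·S = 259.6778.
(1,0): S=91.8400. Δ = (V_up−V_dn)/(S_up−S_dn) = (83.9014−120.8730)/(130.4128−75.3088) = -0.6709. V = [p*·83.9014 + (1−p*)·120.8730]/1.05 = 101.6196. B = V − Δ·S = 163.2389.
(1,1): S=159.0400. Δ = (V_up−V_dn)/(S_up−S_dn) = (114.2611−83.9014)/(225.8368−130.4128) = 0.3182. V = [p*·114.2611 + (1−p*)·83.9014]/1.05 = 90.9898. B = V − Δ·S = 40.3903.
(0,0): S=112.0000. Δ = (V_up−V_dn)/(S_up−S_dn) = (90.9898−101.6196)/(159.0400−91.8400) = -0.1582. V = [p*·90.9898 + (1−p*)·101.6196]/1.05 = 92.8999. B = V − Δ·S = 110.6162.
Check: Δ(0,0)·S0 + B(0,0) = 92.8999 = V0.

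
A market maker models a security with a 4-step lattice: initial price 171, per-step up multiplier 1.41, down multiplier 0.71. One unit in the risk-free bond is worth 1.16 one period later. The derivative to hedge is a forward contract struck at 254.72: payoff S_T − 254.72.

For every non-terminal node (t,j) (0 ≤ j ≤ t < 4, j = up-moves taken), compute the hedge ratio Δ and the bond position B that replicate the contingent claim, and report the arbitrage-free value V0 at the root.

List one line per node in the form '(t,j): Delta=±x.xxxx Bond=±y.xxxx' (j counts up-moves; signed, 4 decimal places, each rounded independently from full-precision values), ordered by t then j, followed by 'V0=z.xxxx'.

Risk-neutral probability p* = (R−d)/(u−d) = (1.16−0.71)/(1.41−0.71) = 0.6429.
Terminal values V(4,·): V(4,0)=-211.2660, V(4,1)=-168.4241, V(4,2)=-83.3436, V(4,3)=85.6191, V(4,4)=421.1646
(3,0): S=61.2028. Δ = (V_up−V_dn)/(S_up−S_dn) = (-168.4241−-211.2660)/(86.2959−43.4540) = 1.0000. V = [p*·-168.4241 + (1−p*)·-211.2660]/1.16 = -158.3834. B = V − Δ·S = -219.5862.
(3,1): S=121.5436. Δ = (V_up−V_dn)/(S_up−S_dn) = (-83.3436−-168.4241)/(171.3764−86.2959) = 1.0000. V = [p*·-83.3436 + (1−p*)·-168.4241]/1.16 = -98.0427. B = V − Δ·S = -219.5862.
(3,2): S=241.3752. Δ = (V_up−V_dn)/(S_up−S_dn) = (85.6191−-83.3436)/(340.3391−171.3764) = 1.0000. V = [p*·85.6191 + (1−p*)·-83.3436]/1.16 = 21.7890. B = V − Δ·S = -219.5862.
(3,3): S=479.3508. Δ = (V_up−V_dn)/(S_up−S_dn) = (421.1646−85.6191)/(675.8846−340.3391) = 1.0000. V = [p*·421.1646 + (1−p*)·85.6191]/1.16 = 259.7646. B = V − Δ·S = -219.5862.
(2,0): S=86.2011. Δ = (V_up−V_dn)/(S_up−S_dn) = (-98.0427−-158.3834)/(121.5436−61.2028) = 1.0000. V = [p*·-98.0427 + (1−p*)·-158.3834]/1.16 = -103.0974. B = V − Δ·S = -189.2985.
(2,1): S=171.1881. Δ = (V_up−V_dn)/(S_up−S_dn) = (21.7890−-98.0427)/(241.3752−121.5436) = 1.0000. V = [p*·21.7890 + (1−p*)·-98.0427]/1.16 = -18.1104. B = V − Δ·S = -189.2985.
(2,2): S=339.9651. Δ = (V_up−V_dn)/(S_up−S_dn) = (259.7646−21.7890)/(479.3508−241.3752) = 1.0000. V = [p*·259.7646 + (1−p*)·21.7890]/1.16 = 150.6666. B = V − Δ·S = -189.2985.
(1,0): S=121.4100. Δ = (V_up−V_dn)/(S_up−S_dn) = (-18.1104−-103.0974)/(171.1881−86.2011) = 1.0000. V = [p*·-18.1104 + (1−p*)·-103.0974]/1.16 = -41.7783. B = V − Δ·S = -163.1883.
(1,1): S=241.1100. Δ = (V_up−V_dn)/(S_up−S_dn) = (150.6666−-18.1104)/(339.9651−171.1881) = 1.0000. V = [p*·150.6666 + (1−p*)·-18.1104]/1.16 = 77.9217. B = V − Δ·S = -163.1883.
(0,0): S=171.0000. Δ = (V_up−V_dn)/(S_up−S_dn) = (77.9217−-41.7783)/(241.1100−121.4100) = 1.0000. V = [p*·77.9217 + (1−p*)·-41.7783]/1.16 = 30.3204. B = V − Δ·S = -140.6796.
Each (Δ,B) replicates both successor values, so the strategy is self-financing and V0 is arbitrage-free.

(0,0): Delta=1.0000 Bond=-140.6796
(1,0): Delta=1.0000 Bond=-163.1883
(1,1): Delta=1.0000 Bond=-163.1883
(2,0): Delta=1.0000 Bond=-189.2985
(2,1): Delta=1.0000 Bond=-189.2985
(2,2): Delta=1.0000 Bond=-189.2985
(3,0): Delta=1.0000 Bond=-219.5862
(3,1): Delta=1.0000 Bond=-219.5862
(3,2): Delta=1.0000 Bond=-219.5862
(3,3): Delta=1.0000 Bond=-219.5862
V0=30.3204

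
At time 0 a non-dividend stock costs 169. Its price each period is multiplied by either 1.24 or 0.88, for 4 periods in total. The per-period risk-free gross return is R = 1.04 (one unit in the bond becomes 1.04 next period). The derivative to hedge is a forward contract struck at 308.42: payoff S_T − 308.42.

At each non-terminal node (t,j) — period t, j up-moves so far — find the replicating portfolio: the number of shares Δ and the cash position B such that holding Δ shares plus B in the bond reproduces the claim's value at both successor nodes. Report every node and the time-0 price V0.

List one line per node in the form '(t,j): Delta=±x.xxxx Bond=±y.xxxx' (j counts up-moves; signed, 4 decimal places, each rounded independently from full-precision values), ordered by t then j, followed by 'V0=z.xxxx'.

The replicating-portfolio and risk-neutral prices coincide; use p* = (1.04−0.88)/(1.24−0.88) = 0.4444 for the latter.
Payoff layer (t=4): V(4,0)=-207.0715, V(4,1)=-165.6107, V(4,2)=-107.1888, V(4,3)=-24.8669, V(4,4)=91.1321
  t=3,j=0: stock 115.1688 → up 142.8093 (V=-165.6107), down 101.3485 (V=-207.0715). Price -181.3889; hedge Δ=1.0000, bond B=-296.5577.
  t=3,j=1: stock 162.2833 → up 201.2312 (V=-107.1888), down 142.8093 (V=-165.6107). Price -134.2744; hedge Δ=1.0000, bond B=-296.5577.
  t=3,j=2: stock 228.6719 → up 283.5531 (V=-24.8669), down 201.2312 (V=-107.1888). Price -67.8858; hedge Δ=1.0000, bond B=-296.5577.
  t=3,j=3: stock 322.2195 → up 399.5521 (V=91.1321), down 283.5531 (V=-24.8669). Price 25.6618; hedge Δ=1.0000, bond B=-296.5577.
  t=2,j=0: stock 130.8736 → up 162.2833 (V=-134.2744), down 115.1688 (V=-181.3889). Price -154.2780; hedge Δ=1.0000, bond B=-285.1516.
  t=2,j=1: stock 184.4128 → up 228.6719 (V=-67.8858), down 162.2833 (V=-134.2744). Price -100.7388; hedge Δ=1.0000, bond B=-285.1516.
  t=2,j=2: stock 259.8544 → up 322.2195 (V=25.6618), down 228.6719 (V=-67.8858). Price -25.2972; hedge Δ=1.0000, bond B=-285.1516.
  t=1,j=0: stock 148.7200 → up 184.4128 (V=-100.7388), down 130.8736 (V=-154.2780). Price -125.4643; hedge Δ=1.0000, bond B=-274.1843.
  t=1,j=1: stock 209.5600 → up 259.8544 (V=-25.2972), down 184.4128 (V=-100.7388). Price -64.6243; hedge Δ=1.0000, bond B=-274.1843.
  t=0,j=0: stock 169.0000 → up 209.5600 (V=-64.6243), down 148.7200 (V=-125.4643). Price -94.6387; hedge Δ=1.0000, bond B=-263.6387.
The time-0 hedge costs -94.6387, which is the no-arbitrage price.

(0,0): Delta=1.0000 Bond=-263.6387
(1,0): Delta=1.0000 Bond=-274.1843
(1,1): Delta=1.0000 Bond=-274.1843
(2,0): Delta=1.0000 Bond=-285.1516
(2,1): Delta=1.0000 Bond=-285.1516
(2,2): Delta=1.0000 Bond=-285.1516
(3,0): Delta=1.0000 Bond=-296.5577
(3,1): Delta=1.0000 Bond=-296.5577
(3,2): Delta=1.0000 Bond=-296.5577
(3,3): Delta=1.0000 Bond=-296.5577
V0=-94.6387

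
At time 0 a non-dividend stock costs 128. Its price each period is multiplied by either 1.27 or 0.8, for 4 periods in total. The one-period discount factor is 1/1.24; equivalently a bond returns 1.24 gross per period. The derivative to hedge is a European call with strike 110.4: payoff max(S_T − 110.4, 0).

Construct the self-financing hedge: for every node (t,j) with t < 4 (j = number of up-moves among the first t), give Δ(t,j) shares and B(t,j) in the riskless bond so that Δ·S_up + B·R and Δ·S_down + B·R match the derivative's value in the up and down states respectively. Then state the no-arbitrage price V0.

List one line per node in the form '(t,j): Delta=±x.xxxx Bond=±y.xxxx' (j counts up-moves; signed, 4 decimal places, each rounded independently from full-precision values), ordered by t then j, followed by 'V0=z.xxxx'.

(0,0): Delta=0.9972 Bond=-46.3288
(1,0): Delta=0.9544 Bond=-53.0657
(1,1): Delta=0.9991 Bond=-57.7465
(2,0): Delta=0.4261 Bond=-22.5185
(2,1): Delta=0.9771 Bond=-68.7526
(2,2): Delta=1.0000 Bond=-71.8002
(3,0): Delta=0.0000 Bond=0.0000
(3,1): Delta=0.4444 Bond=-29.8267
(3,2): Delta=1.0000 Bond=-89.0323
(3,3): Delta=1.0000 Bond=-89.0323
V0=81.3153

Risk-neutral probability p* = (R−d)/(u−d) = (1.24−0.8)/(1.27−0.8) = 0.9362.
Payoff layer (t=4): V(4,0)=0.0000, V(4,1)=0.0000, V(4,2)=21.7288, V(4,3)=99.3544, V(4,4)=222.5851
  t=3,j=0: stock 65.5360 → up 83.2307 (V=0.0000), down 52.4288 (V=0.0000). Price 0.0000; hedge Δ=0.0000, bond B=0.0000.
  t=3,j=1: stock 104.0384 → up 132.1288 (V=21.7288), down 83.2307 (V=0.0000). Price 16.4047; hedge Δ=0.4444, bond B=-29.8267.
  t=3,j=2: stock 165.1610 → up 209.7544 (V=99.3544), down 132.1288 (V=21.7288). Price 76.1287; hedge Δ=1.0000, bond B=-89.0323.
  t=3,j=3: stock 262.1930 → up 332.9851 (V=222.5851), down 209.7544 (V=99.3544). Price 173.1608; hedge Δ=1.0000, bond B=-89.0323.
  t=2,j=0: stock 81.9200 → up 104.0384 (V=16.4047), down 65.5360 (V=0.0000). Price 12.3852; hedge Δ=0.4261, bond B=-22.5185.
  t=2,j=1: stock 130.0480 → up 165.1610 (V=76.1287), down 104.0384 (V=16.4047). Price 58.3198; hedge Δ=0.9771, bond B=-68.7526.
  t=2,j=2: stock 206.4512 → up 262.1930 (V=173.1608), down 165.1610 (V=76.1287). Price 134.6510; hedge Δ=1.0000, bond B=-71.8002.
  t=1,j=0: stock 102.4000 → up 130.0480 (V=58.3198), down 81.9200 (V=12.3852). Price 44.6676; hedge Δ=0.9544, bond B=-53.0657.
  t=1,j=1: stock 162.5600 → up 206.4512 (V=134.6510), down 130.0480 (V=58.3198). Price 104.6603; hedge Δ=0.9991, bond B=-57.7465.
  t=0,j=0: stock 128.0000 → up 162.5600 (V=104.6603), down 102.4000 (V=44.6676). Price 81.3153; hedge Δ=0.9972, bond B=-46.3288.
Root portfolio cost Δ·128+B reproduces V0=81.3153.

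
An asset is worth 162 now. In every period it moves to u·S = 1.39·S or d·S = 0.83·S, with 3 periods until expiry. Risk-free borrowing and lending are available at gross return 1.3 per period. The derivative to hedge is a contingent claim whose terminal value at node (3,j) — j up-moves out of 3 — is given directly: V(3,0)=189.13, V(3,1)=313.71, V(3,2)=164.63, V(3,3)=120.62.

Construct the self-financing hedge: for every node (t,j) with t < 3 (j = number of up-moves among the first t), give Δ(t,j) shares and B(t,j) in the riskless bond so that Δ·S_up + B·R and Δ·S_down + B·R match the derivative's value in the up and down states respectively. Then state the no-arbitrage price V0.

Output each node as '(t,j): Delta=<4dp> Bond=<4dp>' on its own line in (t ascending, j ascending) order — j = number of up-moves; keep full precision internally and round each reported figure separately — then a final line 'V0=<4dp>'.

The replicating-portfolio and risk-neutral prices coincide; use p* = (1.3−0.83)/(1.39−0.83) = 0.8393 for the latter.
Payoff layer (t=3): V(3,0)=189.1300, V(3,1)=313.7100, V(3,2)=164.6300, V(3,3)=120.6200
  t=2,j=0: stock 111.6018 → up 155.1265 (V=313.7100), down 92.6295 (V=189.1300). Price 225.9140; hedge Δ=1.9934, bond B=3.4497.
  t=2,j=1: stock 186.8994 → up 259.7902 (V=164.6300), down 155.1265 (V=313.7100). Price 145.0687; hedge Δ=-1.4244, bond B=411.2830.
  t=2,j=2: stock 313.0002 → up 435.0703 (V=120.6200), down 259.7902 (V=164.6300). Price 98.2254; hedge Δ=-0.2511, bond B=176.8147.
  t=1,j=0: stock 134.4600 → up 186.8994 (V=145.0687), down 111.6018 (V=225.9140). Price 121.5859; hedge Δ=-1.0737, bond B=265.9526.
  t=1,j=1: stock 225.1800 → up 313.0002 (V=98.2254), down 186.8994 (V=145.0687). Price 81.3491; hedge Δ=-0.3715, bond B=164.9978.
  t=0,j=0: stock 162.0000 → up 225.1800 (V=81.3491), down 134.4600 (V=121.5859). Price 67.5505; hedge Δ=-0.4435, bond B=139.4020.
Each (Δ,B) replicates both successor values, so the strategy is self-financing and V0 is arbitrage-free.

(0,0): Delta=-0.4435 Bond=139.4020
(1,0): Delta=-1.0737 Bond=265.9526
(1,1): Delta=-0.3715 Bond=164.9978
(2,0): Delta=1.9934 Bond=3.4497
(2,1): Delta=-1.4244 Bond=411.2830
(2,2): Delta=-0.2511 Bond=176.8147
V0=67.5505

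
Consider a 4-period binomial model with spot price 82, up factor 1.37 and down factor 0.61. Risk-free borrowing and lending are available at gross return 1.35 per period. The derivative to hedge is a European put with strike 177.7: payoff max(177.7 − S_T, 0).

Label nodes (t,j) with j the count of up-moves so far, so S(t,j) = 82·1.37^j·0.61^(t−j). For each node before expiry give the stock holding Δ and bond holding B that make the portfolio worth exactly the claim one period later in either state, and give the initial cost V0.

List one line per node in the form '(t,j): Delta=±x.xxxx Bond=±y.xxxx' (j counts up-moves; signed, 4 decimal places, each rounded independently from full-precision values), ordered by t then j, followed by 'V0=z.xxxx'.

Under the risk-neutral measure, an up-move has probability p* = (R−d)/(u−d) = 0.9737 and values discount at R = 1.35.
Payoff layer (t=4): V(4,0)=166.3464, V(4,1)=152.2010, V(4,2)=120.4317, V(4,3)=49.0809, V(4,4)=0.0000
Node (3,0) S=18.6124: V=(p*·152.2010+(1−p*)·166.3464)/1.35=113.0172; Δ=(152.2010−166.3464)/(25.4990−11.3536)=-1.0000; B=V−Δ·S=131.6296
Node (3,1) S=41.8017: V=(p*·120.4317+(1−p*)·152.2010)/1.35=89.8279; Δ=(120.4317−152.2010)/(57.2683−25.4990)=-1.0000; B=V−Δ·S=131.6296
Node (3,2) S=93.8825: V=(p*·49.0809+(1−p*)·120.4317)/1.35=37.7471; Δ=(49.0809−120.4317)/(128.6191−57.2683)=-1.0000; B=V−Δ·S=131.6296
Node (3,3) S=210.8509: V=(p*·0.0000+(1−p*)·49.0809)/1.35=0.9567; Δ=(0.0000−49.0809)/(288.8658−128.6191)=-0.3063; B=V−Δ·S=65.5369
Node (2,0) S=30.5122: V=(p*·89.8279+(1−p*)·113.0172)/1.35=66.9912; Δ=(89.8279−113.0172)/(41.8017−18.6124)=-1.0000; B=V−Δ·S=97.5034
Node (2,1) S=68.5274: V=(p*·37.7471+(1−p*)·89.8279)/1.35=28.9760; Δ=(37.7471−89.8279)/(93.8825−41.8017)=-1.0000; B=V−Δ·S=97.5034
Node (2,2) S=153.9058: V=(p*·0.9567+(1−p*)·37.7471)/1.35=1.4259; Δ=(0.9567−37.7471)/(210.8509−93.8825)=-0.3145; B=V−Δ·S=49.8342
Node (1,0) S=50.0200: V=(p*·28.9760+(1−p*)·66.9912)/1.35=22.2048; Δ=(28.9760−66.9912)/(68.5274−30.5122)=-1.0000; B=V−Δ·S=72.2248
Node (1,1) S=112.3400: V=(p*·1.4259+(1−p*)·28.9760)/1.35=1.5932; Δ=(1.4259−28.9760)/(153.9058−68.5274)=-0.3227; B=V−Δ·S=37.8435
Node (0,0) S=82.0000: V=(p*·1.5932+(1−p*)·22.2048)/1.35=1.5820; Δ=(1.5932−22.2048)/(112.3400−50.0200)=-0.3307; B=V−Δ·S=28.7024
Self-financing check: at every node Δ·S+B equals the discounted successor values.

(0,0): Delta=-0.3307 Bond=28.7024
(1,0): Delta=-1.0000 Bond=72.2248
(1,1): Delta=-0.3227 Bond=37.8435
(2,0): Delta=-1.0000 Bond=97.5034
(2,1): Delta=-1.0000 Bond=97.5034
(2,2): Delta=-0.3145 Bond=49.8342
(3,0): Delta=-1.0000 Bond=131.6296
(3,1): Delta=-1.0000 Bond=131.6296
(3,2): Delta=-1.0000 Bond=131.6296
(3,3): Delta=-0.3063 Bond=65.5369
V0=1.5820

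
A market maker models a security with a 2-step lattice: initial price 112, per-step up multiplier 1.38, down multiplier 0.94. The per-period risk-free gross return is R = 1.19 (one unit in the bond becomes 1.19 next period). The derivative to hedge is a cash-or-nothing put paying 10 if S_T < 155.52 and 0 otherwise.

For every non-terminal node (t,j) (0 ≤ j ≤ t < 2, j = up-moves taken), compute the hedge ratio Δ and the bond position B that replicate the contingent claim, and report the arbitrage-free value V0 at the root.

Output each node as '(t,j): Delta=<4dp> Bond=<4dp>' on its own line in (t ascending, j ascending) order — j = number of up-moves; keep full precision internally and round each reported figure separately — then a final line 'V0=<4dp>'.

(0,0): Delta=-0.0969 Bond=15.6334
(1,0): Delta=0.0000 Bond=8.4034
(1,1): Delta=-0.1470 Bond=26.3560
V0=4.7819

Under the risk-neutral measure, an up-move has probability p* = (R−d)/(u−d) = 0.5682 and values discount at R = 1.19.
Terminal values V(2,·): V(2,0)=10.0000, V(2,1)=10.0000, V(2,2)=0.0000
  t=1,j=0: stock 105.2800 → up 145.2864 (V=10.0000), down 98.9632 (V=10.0000). Price 8.4034; hedge Δ=0.0000, bond B=8.4034.
  t=1,j=1: stock 154.5600 → up 213.2928 (V=0.0000), down 145.2864 (V=10.0000). Price 3.6287; hedge Δ=-0.1470, bond B=26.3560.
  t=0,j=0: stock 112.0000 → up 154.5600 (V=3.6287), down 105.2800 (V=8.4034). Price 4.7819; hedge Δ=-0.0969, bond B=15.6334.
Root portfolio cost Δ·112+B reproduces V0=4.7819.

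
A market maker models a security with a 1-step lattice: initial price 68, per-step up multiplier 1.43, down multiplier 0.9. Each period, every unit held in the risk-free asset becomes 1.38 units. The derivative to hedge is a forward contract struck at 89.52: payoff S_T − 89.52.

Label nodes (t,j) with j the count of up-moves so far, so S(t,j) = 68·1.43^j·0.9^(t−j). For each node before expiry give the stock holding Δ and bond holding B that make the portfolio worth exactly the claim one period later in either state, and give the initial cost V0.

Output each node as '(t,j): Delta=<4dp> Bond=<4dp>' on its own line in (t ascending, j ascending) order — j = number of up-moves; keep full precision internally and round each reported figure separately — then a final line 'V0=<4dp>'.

Risk-neutral probability p* = (R−d)/(u−d) = (1.38−0.9)/(1.43−0.9) = 0.9057.
Terminal payoffs: V(1,0)=-28.3200, V(1,1)=7.7200
Node (0,0) S=68.0000: V=(p*·7.7200+(1−p*)·-28.3200)/1.38=3.1304; Δ=(7.7200−-28.3200)/(97.2400−61.2000)=1.0000; B=V−Δ·S=-64.8696
The time-0 hedge costs 3.1304, which is the no-arbitrage price.

(0,0): Delta=1.0000 Bond=-64.8696
V0=3.1304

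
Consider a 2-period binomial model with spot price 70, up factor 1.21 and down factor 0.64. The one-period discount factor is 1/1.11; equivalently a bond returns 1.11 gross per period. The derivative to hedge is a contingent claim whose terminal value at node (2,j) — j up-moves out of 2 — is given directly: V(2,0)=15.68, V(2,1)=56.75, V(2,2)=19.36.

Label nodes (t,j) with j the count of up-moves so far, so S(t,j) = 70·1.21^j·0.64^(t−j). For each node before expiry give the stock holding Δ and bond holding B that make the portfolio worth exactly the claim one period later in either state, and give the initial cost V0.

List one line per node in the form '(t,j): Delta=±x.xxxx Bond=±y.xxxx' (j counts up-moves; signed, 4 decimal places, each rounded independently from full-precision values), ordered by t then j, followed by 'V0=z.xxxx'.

(0,0): Delta=-0.5334 Bond=61.7411
(1,0): Delta=1.6083 Bond=-27.4177
(1,1): Delta=-0.7745 Bond=88.9475
V0=24.4009

No-arbitrage ⇒ martingale measure with p* = (R−d)/(u−d) = 0.8246.
At expiry t=2: V(2,0)=15.6800, V(2,1)=56.7500, V(2,2)=19.3600
Node (1,0) S=44.8000: V=(p*·56.7500+(1−p*)·15.6800)/1.11=44.6349; Δ=(56.7500−15.6800)/(54.2080−28.6720)=1.6083; B=V−Δ·S=-27.4177
Node (1,1) S=84.7000: V=(p*·19.3600+(1−p*)·56.7500)/1.11=23.3510; Δ=(19.3600−56.7500)/(102.4870−54.2080)=-0.7745; B=V−Δ·S=88.9475
Node (0,0) S=70.0000: V=(p*·23.3510+(1−p*)·44.6349)/1.11=24.4009; Δ=(23.3510−44.6349)/(84.7000−44.8000)=-0.5334; B=V−Δ·S=61.7411
Each (Δ,B) replicates both successor values, so the strategy is self-financing and V0 is arbitrage-free.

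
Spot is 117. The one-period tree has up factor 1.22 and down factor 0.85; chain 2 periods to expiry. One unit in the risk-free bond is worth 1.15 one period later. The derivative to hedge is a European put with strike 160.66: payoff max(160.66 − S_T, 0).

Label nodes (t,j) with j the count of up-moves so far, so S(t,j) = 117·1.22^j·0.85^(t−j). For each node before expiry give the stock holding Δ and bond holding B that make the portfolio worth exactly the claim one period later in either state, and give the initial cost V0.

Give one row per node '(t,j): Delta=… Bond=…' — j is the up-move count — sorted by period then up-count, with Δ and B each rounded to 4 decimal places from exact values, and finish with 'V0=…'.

The replicating-portfolio and risk-neutral prices coincide; use p* = (1.15−0.85)/(1.22−0.85) = 0.8108 for the latter.
Terminal values V(2,·): V(2,0)=76.1275, V(2,1)=39.3310, V(2,2)=0.0000
(1,0): S=99.4500. Δ = (V_up−V_dn)/(S_up−S_dn) = (39.3310−76.1275)/(121.3290−84.5325) = -1.0000. V = [p*·39.3310 + (1−p*)·76.1275]/1.15 = 40.2543. B = V − Δ·S = 139.7043.
(1,1): S=142.7400. Δ = (V_up−V_dn)/(S_up−S_dn) = (0.0000−39.3310)/(174.1428−121.3290) = -0.7447. V = [p*·0.0000 + (1−p*)·39.3310]/1.15 = 6.4704. B = V − Δ·S = 112.7704.
(0,0): S=117.0000. Δ = (V_up−V_dn)/(S_up−S_dn) = (6.4704−40.2543)/(142.7400−99.4500) = -0.7804. V = [p*·6.4704 + (1−p*)·40.2543]/1.15 = 11.1843. B = V − Δ·S = 102.4922.
Each (Δ,B) replicates both successor values, so the strategy is self-financing and V0 is arbitrage-free.

(0,0): Delta=-0.7804 Bond=102.4922
(1,0): Delta=-1.0000 Bond=139.7043
(1,1): Delta=-0.7447 Bond=112.7704
V0=11.1843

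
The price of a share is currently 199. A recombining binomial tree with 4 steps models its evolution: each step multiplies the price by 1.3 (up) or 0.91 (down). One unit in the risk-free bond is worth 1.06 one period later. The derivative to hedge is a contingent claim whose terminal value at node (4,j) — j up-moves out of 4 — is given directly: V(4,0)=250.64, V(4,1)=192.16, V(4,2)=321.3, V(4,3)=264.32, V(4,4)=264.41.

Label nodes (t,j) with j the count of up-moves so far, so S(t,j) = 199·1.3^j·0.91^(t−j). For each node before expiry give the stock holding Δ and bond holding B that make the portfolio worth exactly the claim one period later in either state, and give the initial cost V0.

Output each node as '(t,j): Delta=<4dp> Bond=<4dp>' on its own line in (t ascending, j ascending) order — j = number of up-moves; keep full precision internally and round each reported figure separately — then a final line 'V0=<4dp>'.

Risk-neutral probability p* = (R−d)/(u−d) = (1.06−0.91)/(1.3−0.91) = 0.3846.
Payoff layer (t=4): V(4,0)=250.6400, V(4,1)=192.1600, V(4,2)=321.3000, V(4,3)=264.3200, V(4,4)=264.4100
(3,0): S=149.9606. Δ = (V_up−V_dn)/(S_up−S_dn) = (192.1600−250.6400)/(194.9488−136.4642) = -0.9999. V = [p*·192.1600 + (1−p*)·250.6400]/1.06 = 215.2337. B = V − Δ·S = 365.1824.
(3,1): S=214.2295. Δ = (V_up−V_dn)/(S_up−S_dn) = (321.3000−192.1600)/(278.4983−194.9488) = 1.5457. V = [p*·321.3000 + (1−p*)·192.1600]/1.06 = 228.1408. B = V − Δ·S = -102.9874.
(3,2): S=306.0421. Δ = (V_up−V_dn)/(S_up−S_dn) = (264.3200−321.3000)/(397.8547−278.4983) = -0.4774. V = [p*·264.3200 + (1−p*)·321.3000]/1.06 = 282.4383. B = V − Δ·S = 428.5409.
(3,3): S=437.2030. Δ = (V_up−V_dn)/(S_up−S_dn) = (264.4100−264.3200)/(568.3639−397.8547) = 0.0005. V = [p*·264.4100 + (1−p*)·264.3200]/1.06 = 249.3911. B = V − Δ·S = 249.1604.
(2,0): S=164.7919. Δ = (V_up−V_dn)/(S_up−S_dn) = (228.1408−215.2337)/(214.2295−149.9606) = 0.2008. V = [p*·228.1408 + (1−p*)·215.2337]/1.06 = 207.7339. B = V − Δ·S = 174.6388.
(2,1): S=235.4170. Δ = (V_up−V_dn)/(S_up−S_dn) = (282.4383−228.1408)/(306.0421−214.2295) = 0.5914. V = [p*·282.4383 + (1−p*)·228.1408]/1.06 = 234.9287. B = V − Δ·S = 95.7043.
(2,2): S=336.3100. Δ = (V_up−V_dn)/(S_up−S_dn) = (249.3911−282.4383)/(437.2030−306.0421) = -0.2520. V = [p*·249.3911 + (1−p*)·282.4383]/1.06 = 254.4603. B = V − Δ·S = 339.1966.
(1,0): S=181.0900. Δ = (V_up−V_dn)/(S_up−S_dn) = (234.9287−207.7339)/(235.4170−164.7919) = 0.3851. V = [p*·234.9287 + (1−p*)·207.7339]/1.06 = 205.8429. B = V − Δ·S = 136.1126.
(1,1): S=258.7000. Δ = (V_up−V_dn)/(S_up−S_dn) = (254.4603−234.9287)/(336.3100−235.4170) = 0.1936. V = [p*·254.4603 + (1−p*)·234.9287]/1.06 = 228.7178. B = V − Δ·S = 178.6370.
(0,0): S=199.0000. Δ = (V_up−V_dn)/(S_up−S_dn) = (228.7178−205.8429)/(258.7000−181.0900) = 0.2947. V = [p*·228.7178 + (1−p*)·205.8429]/1.06 = 202.4914. B = V − Δ·S = 143.8378.
The time-0 hedge costs 202.4914, which is the no-arbitrage price.

(0,0): Delta=0.2947 Bond=143.8378
(1,0): Delta=0.3851 Bond=136.1126
(1,1): Delta=0.1936 Bond=178.6370
(2,0): Delta=0.2008 Bond=174.6388
(2,1): Delta=0.5914 Bond=95.7043
(2,2): Delta=-0.2520 Bond=339.1966
(3,0): Delta=-0.9999 Bond=365.1824
(3,1): Delta=1.5457 Bond=-102.9874
(3,2): Delta=-0.4774 Bond=428.5409
(3,3): Delta=0.0005 Bond=249.1604
V0=202.4914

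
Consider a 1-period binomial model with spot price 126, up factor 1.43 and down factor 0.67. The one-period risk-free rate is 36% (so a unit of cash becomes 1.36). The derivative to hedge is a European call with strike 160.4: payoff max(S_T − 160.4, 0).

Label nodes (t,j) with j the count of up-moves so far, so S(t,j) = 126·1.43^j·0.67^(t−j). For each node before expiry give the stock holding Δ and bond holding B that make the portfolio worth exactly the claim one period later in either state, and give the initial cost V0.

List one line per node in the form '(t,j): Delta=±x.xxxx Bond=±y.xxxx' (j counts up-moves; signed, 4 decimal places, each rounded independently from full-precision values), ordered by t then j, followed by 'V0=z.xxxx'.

(0,0): Delta=0.2066 Bond=-12.8218
V0=13.2045

Since d<R<u, set p* = (R−d)/(u−d) = 0.9079; price each node as the discounted p*-expectation of its children.
At expiry t=1: V(1,0)=0.0000, V(1,1)=19.7800
(0,0): S=126.0000. Δ = (V_up−V_dn)/(S_up−S_dn) = (19.7800−0.0000)/(180.1800−84.4200) = 0.2066. V = [p*·19.7800 + (1−p*)·0.0000]/1.36 = 13.2045. B = V − Δ·S = -12.8218.
Each (Δ,B) replicates both successor values, so the strategy is self-financing and V0 is arbitrage-free.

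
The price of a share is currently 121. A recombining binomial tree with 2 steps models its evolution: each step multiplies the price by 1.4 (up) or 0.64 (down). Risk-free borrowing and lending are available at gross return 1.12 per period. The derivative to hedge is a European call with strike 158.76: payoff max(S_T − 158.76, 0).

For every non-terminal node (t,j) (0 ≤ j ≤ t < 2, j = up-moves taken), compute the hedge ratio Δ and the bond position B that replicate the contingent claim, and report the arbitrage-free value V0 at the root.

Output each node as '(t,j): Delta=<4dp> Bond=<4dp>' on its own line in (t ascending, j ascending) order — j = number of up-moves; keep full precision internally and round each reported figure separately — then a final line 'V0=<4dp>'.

No-arbitrage ⇒ martingale measure with p* = (R−d)/(u−d) = 0.6316.
Payoff layer (t=2): V(2,0)=0.0000, V(2,1)=0.0000, V(2,2)=78.4000
(1,0): S=77.4400. Δ = (V_up−V_dn)/(S_up−S_dn) = (0.0000−0.0000)/(108.4160−49.5616) = 0.0000. V = [p*·0.0000 + (1−p*)·0.0000]/1.12 = 0.0000. B = V − Δ·S = 0.0000.
(1,1): S=169.4000. Δ = (V_up−V_dn)/(S_up−S_dn) = (78.4000−0.0000)/(237.1600−108.4160) = 0.6090. V = [p*·78.4000 + (1−p*)·0.0000]/1.12 = 44.2105. B = V − Δ·S = -58.9474.
(0,0): S=121.0000. Δ = (V_up−V_dn)/(S_up−S_dn) = (44.2105−0.0000)/(169.4000−77.4400) = 0.4808. V = [p*·44.2105 + (1−p*)·0.0000]/1.12 = 24.9307. B = V − Δ·S = -33.2410.
Check: Δ(0,0)·S0 + B(0,0) = 24.9307 = V0.

(0,0): Delta=0.4808 Bond=-33.2410
(1,0): Delta=0.0000 Bond=0.0000
(1,1): Delta=0.6090 Bond=-58.9474
V0=24.9307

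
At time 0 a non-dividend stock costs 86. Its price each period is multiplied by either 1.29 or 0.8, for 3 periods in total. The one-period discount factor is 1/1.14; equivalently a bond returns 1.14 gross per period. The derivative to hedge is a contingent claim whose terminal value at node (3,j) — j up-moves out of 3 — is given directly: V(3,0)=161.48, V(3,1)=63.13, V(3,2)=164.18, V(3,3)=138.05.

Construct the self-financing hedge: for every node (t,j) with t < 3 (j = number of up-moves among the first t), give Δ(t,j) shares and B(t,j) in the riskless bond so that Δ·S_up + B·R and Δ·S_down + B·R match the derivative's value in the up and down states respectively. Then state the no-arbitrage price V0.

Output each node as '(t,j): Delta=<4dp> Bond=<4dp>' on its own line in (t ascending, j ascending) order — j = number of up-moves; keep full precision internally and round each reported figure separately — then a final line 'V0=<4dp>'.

Risk-neutral probability p* = (R−d)/(u−d) = (1.14−0.8)/(1.29−0.8) = 0.6939.
Terminal values V(3,·): V(3,0)=161.4800, V(3,1)=63.1300, V(3,2)=164.1800, V(3,3)=138.0500
(2,0): S=55.0400. Δ = (V_up−V_dn)/(S_up−S_dn) = (63.1300−161.4800)/(71.0016−44.0320) = -3.6467. V = [p*·63.1300 + (1−p*)·161.4800]/1.14 = 81.7870. B = V − Δ·S = 282.5013.
(2,1): S=88.7520. Δ = (V_up−V_dn)/(S_up−S_dn) = (164.1800−63.1300)/(114.4901−71.0016) = 2.3236. V = [p*·164.1800 + (1−p*)·63.1300]/1.14 = 116.8827. B = V − Δ·S = -89.3417.
(2,2): S=143.1126. Δ = (V_up−V_dn)/(S_up−S_dn) = (138.0500−164.1800)/(184.6153−114.4901) = -0.3726. V = [p*·138.0500 + (1−p*)·164.1800]/1.14 = 128.1131. B = V − Δ·S = 181.4397.
(1,0): S=68.8000. Δ = (V_up−V_dn)/(S_up−S_dn) = (116.8827−81.7870)/(88.7520−55.0400) = 1.0410. V = [p*·116.8827 + (1−p*)·81.7870]/1.14 = 93.1045. B = V − Δ·S = 21.4805.
(1,1): S=110.9400. Δ = (V_up−V_dn)/(S_up−S_dn) = (128.1131−116.8827)/(143.1126−88.7520) = 0.2066. V = [p*·128.1131 + (1−p*)·116.8827]/1.14 = 109.3643. B = V − Δ·S = 86.4451.
(0,0): S=86.0000. Δ = (V_up−V_dn)/(S_up−S_dn) = (109.3643−93.1045)/(110.9400−68.8000) = 0.3859. V = [p*·109.3643 + (1−p*)·93.1045]/1.14 = 91.5674. B = V − Δ·S = 58.3842.
Each (Δ,B) replicates both successor values, so the strategy is self-financing and V0 is arbitrage-free.

(0,0): Delta=0.3859 Bond=58.3842
(1,0): Delta=1.0410 Bond=21.4805
(1,1): Delta=0.2066 Bond=86.4451
(2,0): Delta=-3.6467 Bond=282.5013
(2,1): Delta=2.3236 Bond=-89.3417
(2,2): Delta=-0.3726 Bond=181.4397
V0=91.5674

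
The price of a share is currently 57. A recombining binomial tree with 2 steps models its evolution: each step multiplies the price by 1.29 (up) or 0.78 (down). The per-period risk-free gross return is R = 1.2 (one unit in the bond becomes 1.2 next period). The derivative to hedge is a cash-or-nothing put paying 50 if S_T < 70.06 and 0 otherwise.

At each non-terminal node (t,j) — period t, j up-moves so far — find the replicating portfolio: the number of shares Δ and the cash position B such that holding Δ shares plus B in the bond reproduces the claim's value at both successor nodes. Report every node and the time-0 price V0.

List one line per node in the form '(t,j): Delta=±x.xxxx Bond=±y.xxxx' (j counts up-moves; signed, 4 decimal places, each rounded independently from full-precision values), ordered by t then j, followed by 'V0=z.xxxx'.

(0,0): Delta=-1.1804 Bond=78.4554
(1,0): Delta=0.0000 Bond=41.6667
(1,1): Delta=-1.3333 Bond=105.3922
V0=11.1736

Under the risk-neutral measure, an up-move has probability p* = (R−d)/(u−d) = 0.8235 and values discount at R = 1.2.
Payoff layer (t=2): V(2,0)=50.0000, V(2,1)=50.0000, V(2,2)=0.0000
(1,0): S=44.4600. Δ = (V_up−V_dn)/(S_up−S_dn) = (50.0000−50.0000)/(57.3534−34.6788) = 0.0000. V = [p*·50.0000 + (1−p*)·50.0000]/1.2 = 41.6667. B = V − Δ·S = 41.6667.
(1,1): S=73.5300. Δ = (V_up−V_dn)/(S_up−S_dn) = (0.0000−50.0000)/(94.8537−57.3534) = -1.3333. V = [p*·0.0000 + (1−p*)·50.0000]/1.2 = 7.3529. B = V − Δ·S = 105.3922.
(0,0): S=57.0000. Δ = (V_up−V_dn)/(S_up−S_dn) = (7.3529−41.6667)/(73.5300−44.4600) = -1.1804. V = [p*·7.3529 + (1−p*)·41.6667]/1.2 = 11.1736. B = V − Δ·S = 78.4554.
Self-financing check: at every node Δ·S+B equals the discounted successor values.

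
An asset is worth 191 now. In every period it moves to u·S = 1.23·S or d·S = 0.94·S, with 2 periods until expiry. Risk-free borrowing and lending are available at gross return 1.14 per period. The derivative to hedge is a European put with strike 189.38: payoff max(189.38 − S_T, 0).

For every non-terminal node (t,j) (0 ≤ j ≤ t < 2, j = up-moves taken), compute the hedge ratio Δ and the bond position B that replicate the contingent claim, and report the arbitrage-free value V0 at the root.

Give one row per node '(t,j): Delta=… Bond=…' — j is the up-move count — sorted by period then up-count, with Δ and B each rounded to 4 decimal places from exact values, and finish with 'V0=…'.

Under the risk-neutral measure, an up-move has probability p* = (R−d)/(u−d) = 0.6897 and values discount at R = 1.14.
Terminal payoffs: V(2,0)=20.6124, V(2,1)=0.0000, V(2,2)=0.0000
(1,0): S=179.5400. Δ = (V_up−V_dn)/(S_up−S_dn) = (0.0000−20.6124)/(220.8342−168.7676) = -0.3959. V = [p*·0.0000 + (1−p*)·20.6124]/1.14 = 5.6114. B = V − Δ·S = 76.6886.
(1,1): S=234.9300. Δ = (V_up−V_dn)/(S_up−S_dn) = (0.0000−0.0000)/(288.9639−220.8342) = 0.0000. V = [p*·0.0000 + (1−p*)·0.0000]/1.14 = 0.0000. B = V − Δ·S = 0.0000.
(0,0): S=191.0000. Δ = (V_up−V_dn)/(S_up−S_dn) = (0.0000−5.6114)/(234.9300−179.5400) = -0.1013. V = [p*·0.0000 + (1−p*)·5.6114]/1.14 = 1.5276. B = V − Δ·S = 20.8771.
Each (Δ,B) replicates both successor values, so the strategy is self-financing and V0 is arbitrage-free.

(0,0): Delta=-0.1013 Bond=20.8771
(1,0): Delta=-0.3959 Bond=76.6886
(1,1): Delta=0.0000 Bond=0.0000
V0=1.5276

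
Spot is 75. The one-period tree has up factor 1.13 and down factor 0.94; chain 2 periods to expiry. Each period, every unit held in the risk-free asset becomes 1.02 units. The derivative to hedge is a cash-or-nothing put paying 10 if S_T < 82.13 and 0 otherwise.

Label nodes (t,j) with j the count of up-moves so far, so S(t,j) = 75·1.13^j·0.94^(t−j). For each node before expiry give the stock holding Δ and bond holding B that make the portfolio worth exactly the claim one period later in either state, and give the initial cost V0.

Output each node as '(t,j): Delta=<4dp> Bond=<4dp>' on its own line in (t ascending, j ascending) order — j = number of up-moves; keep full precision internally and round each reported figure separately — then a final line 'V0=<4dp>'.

(0,0): Delta=-0.2897 Bond=29.6338
(1,0): Delta=0.0000 Bond=9.8039
(1,1): Delta=-0.6210 Bond=58.3075
V0=7.9077

Under the risk-neutral measure, an up-move has probability p* = (R−d)/(u−d) = 0.4211 and values discount at R = 1.02.
Terminal payoffs: V(2,0)=10.0000, V(2,1)=10.0000, V(2,2)=0.0000
  t=1,j=0: stock 70.5000 → up 79.6650 (V=10.0000), down 66.2700 (V=10.0000). Price 9.8039; hedge Δ=0.0000, bond B=9.8039.
  t=1,j=1: stock 84.7500 → up 95.7675 (V=0.0000), down 79.6650 (V=10.0000). Price 5.6760; hedge Δ=-0.6210, bond B=58.3075.
  t=0,j=0: stock 75.0000 → up 84.7500 (V=5.6760), down 70.5000 (V=9.8039). Price 7.9077; hedge Δ=-0.2897, bond B=29.6338.
Check: Δ(0,0)·S0 + B(0,0) = 7.9077 = V0.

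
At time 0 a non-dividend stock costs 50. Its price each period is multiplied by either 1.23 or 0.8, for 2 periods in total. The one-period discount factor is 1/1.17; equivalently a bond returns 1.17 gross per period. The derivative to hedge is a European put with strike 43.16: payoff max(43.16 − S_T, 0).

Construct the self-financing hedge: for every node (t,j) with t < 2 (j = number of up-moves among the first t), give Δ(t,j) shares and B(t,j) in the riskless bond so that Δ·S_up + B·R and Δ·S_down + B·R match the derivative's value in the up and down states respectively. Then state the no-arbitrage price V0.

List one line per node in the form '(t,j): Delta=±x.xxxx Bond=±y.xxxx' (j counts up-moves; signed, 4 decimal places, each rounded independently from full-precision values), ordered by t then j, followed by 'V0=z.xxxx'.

Under the risk-neutral measure, an up-move has probability p* = (R−d)/(u−d) = 0.8605 and values discount at R = 1.17.
At expiry t=2: V(2,0)=11.1600, V(2,1)=0.0000, V(2,2)=0.0000
(1,0): S=40.0000. Δ = (V_up−V_dn)/(S_up−S_dn) = (0.0000−11.1600)/(49.2000−32.0000) = -0.6488. V = [p*·0.0000 + (1−p*)·11.1600]/1.17 = 1.3309. B = V − Δ·S = 27.2844.
(1,1): S=61.5000. Δ = (V_up−V_dn)/(S_up−S_dn) = (0.0000−0.0000)/(75.6450−49.2000) = 0.0000. V = [p*·0.0000 + (1−p*)·0.0000]/1.17 = 0.0000. B = V − Δ·S = 0.0000.
(0,0): S=50.0000. Δ = (V_up−V_dn)/(S_up−S_dn) = (0.0000−1.3309)/(61.5000−40.0000) = -0.0619. V = [p*·0.0000 + (1−p*)·1.3309]/1.17 = 0.1587. B = V − Δ·S = 3.2540.
The time-0 hedge costs 0.1587, which is the no-arbitrage price.

(0,0): Delta=-0.0619 Bond=3.2540
(1,0): Delta=-0.6488 Bond=27.2844
(1,1): Delta=0.0000 Bond=0.0000
V0=0.1587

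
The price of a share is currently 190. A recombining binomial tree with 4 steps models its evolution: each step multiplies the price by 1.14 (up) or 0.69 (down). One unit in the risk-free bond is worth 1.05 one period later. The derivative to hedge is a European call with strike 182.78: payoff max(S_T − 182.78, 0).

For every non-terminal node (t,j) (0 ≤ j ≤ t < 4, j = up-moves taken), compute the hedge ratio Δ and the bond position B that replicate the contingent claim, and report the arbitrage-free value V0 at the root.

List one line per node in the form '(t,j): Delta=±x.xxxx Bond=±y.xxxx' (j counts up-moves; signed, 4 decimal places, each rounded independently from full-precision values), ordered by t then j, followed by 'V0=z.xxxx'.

(0,0): Delta=0.6997 Bond=-82.5379
(1,0): Delta=0.1127 Bond=-9.7067
(1,1): Delta=0.7885 Bond=-105.9044
(2,0): Delta=0.0000 Bond=0.0000
(2,1): Delta=0.1297 Bond=-12.7400
(2,2): Delta=0.8882 Bond=-135.8145
(3,0): Delta=0.0000 Bond=0.0000
(3,1): Delta=0.0000 Bond=0.0000
(3,2): Delta=0.1493 Bond=-16.7212
(3,3): Delta=1.0000 Bond=-174.0762
V0=50.4029

Risk-neutral probability p* = (R−d)/(u−d) = (1.05−0.69)/(1.14−0.69) = 0.8000.
Terminal values V(4,·): V(4,0)=0.0000, V(4,1)=0.0000, V(4,2)=0.0000, V(4,3)=11.4504, V(4,4)=138.1224
Node (3,0) S=62.4167: V=(p*·0.0000+(1−p*)·0.0000)/1.05=0.0000; Δ=(0.0000−0.0000)/(71.1550−43.0675)=0.0000; B=V−Δ·S=0.0000
Node (3,1) S=103.1233: V=(p*·0.0000+(1−p*)·0.0000)/1.05=0.0000; Δ=(0.0000−0.0000)/(117.5605−71.1550)=0.0000; B=V−Δ·S=0.0000
Node (3,2) S=170.3776: V=(p*·11.4504+(1−p*)·0.0000)/1.05=8.7241; Δ=(11.4504−0.0000)/(194.2304−117.5605)=0.1493; B=V−Δ·S=-16.7212
Node (3,3) S=281.4934: V=(p*·138.1224+(1−p*)·11.4504)/1.05=107.4172; Δ=(138.1224−11.4504)/(320.9024−194.2304)=1.0000; B=V−Δ·S=-174.0762
Node (2,0) S=90.4590: V=(p*·0.0000+(1−p*)·0.0000)/1.05=0.0000; Δ=(0.0000−0.0000)/(103.1233−62.4167)=0.0000; B=V−Δ·S=0.0000
Node (2,1) S=149.4540: V=(p*·8.7241+(1−p*)·0.0000)/1.05=6.6470; Δ=(8.7241−0.0000)/(170.3776−103.1233)=0.1297; B=V−Δ·S=-12.7400
Node (2,2) S=246.9240: V=(p*·107.4172+(1−p*)·8.7241)/1.05=83.5034; Δ=(107.4172−8.7241)/(281.4934−170.3776)=0.8882; B=V−Δ·S=-135.8145
Node (1,0) S=131.1000: V=(p*·6.6470+(1−p*)·0.0000)/1.05=5.0643; Δ=(6.6470−0.0000)/(149.4540−90.4590)=0.1127; B=V−Δ·S=-9.7067
Node (1,1) S=216.6000: V=(p*·83.5034+(1−p*)·6.6470)/1.05=64.8877; Δ=(83.5034−6.6470)/(246.9240−149.4540)=0.7885; B=V−Δ·S=-105.9044
Node (0,0) S=190.0000: V=(p*·64.8877+(1−p*)·5.0643)/1.05=50.4029; Δ=(64.8877−5.0643)/(216.6000−131.1000)=0.6997; B=V−Δ·S=-82.5379
Each (Δ,B) replicates both successor values, so the strategy is self-financing and V0 is arbitrage-free.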